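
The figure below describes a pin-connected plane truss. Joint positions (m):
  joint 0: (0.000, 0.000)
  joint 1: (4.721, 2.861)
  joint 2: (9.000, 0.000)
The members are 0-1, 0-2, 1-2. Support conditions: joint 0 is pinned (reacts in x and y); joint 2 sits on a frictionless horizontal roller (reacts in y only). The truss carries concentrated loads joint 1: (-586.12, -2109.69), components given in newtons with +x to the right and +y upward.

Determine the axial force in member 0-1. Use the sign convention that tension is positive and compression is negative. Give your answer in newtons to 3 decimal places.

-2294.852

N=3 nodes, M=3 members, R=3 reactions → 2N=6, M+R=6
member 0 (0-1): L=5.5203, (cx,cy)=(0.8552,0.5183)
member 1 (0-2): L=9.0000, (cx,cy)=(1.0000,0.0000)
member 2 (1-2): L=5.1473, (cx,cy)=(0.8313,-0.5558)
solve A·x = −loads:
  F[0-1] = -2294.8524 N (compression)
  F[0-2] = +1376.4719 N (tension)
  F[1-2] = -1655.8018 N (compression)
  Rx@0 = +586.1200 N
  Ry@0 = +1189.3614 N
  Ry@2 = +920.3286 N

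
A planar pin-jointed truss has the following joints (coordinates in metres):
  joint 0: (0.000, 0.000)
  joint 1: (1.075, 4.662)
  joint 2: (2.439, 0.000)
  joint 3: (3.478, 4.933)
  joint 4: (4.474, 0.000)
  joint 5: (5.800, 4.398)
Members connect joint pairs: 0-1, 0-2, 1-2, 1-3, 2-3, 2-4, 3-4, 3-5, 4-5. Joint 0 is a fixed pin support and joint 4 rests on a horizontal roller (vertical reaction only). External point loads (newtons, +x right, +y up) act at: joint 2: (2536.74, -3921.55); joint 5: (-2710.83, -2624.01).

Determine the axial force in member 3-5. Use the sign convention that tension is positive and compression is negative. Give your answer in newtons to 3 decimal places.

-1842.025

N=6 nodes, M=9 members, R=3 reactions → 2N=12, M+R=12
member 0 (0-1): L=4.7843, (cx,cy)=(0.2247,0.9744)
member 1 (0-2): L=2.4390, (cx,cy)=(1.0000,0.0000)
member 2 (1-2): L=4.8574, (cx,cy)=(0.2808,-0.9598)
member 3 (1-3): L=2.4182, (cx,cy)=(0.9937,0.1121)
member 4 (2-3): L=5.0412, (cx,cy)=(0.2061,0.9785)
member 5 (2-4): L=2.0350, (cx,cy)=(1.0000,0.0000)
member 6 (3-4): L=5.0325, (cx,cy)=(0.1979,-0.9802)
member 7 (3-5): L=2.3828, (cx,cy)=(0.9745,-0.2245)
member 8 (4-5): L=4.5935, (cx,cy)=(0.2887,0.9574)
solve A·x = −loads:
  F[0-1] = -3767.1229 N (compression)
  F[0-2] = +672.3508 N (tension)
  F[1-2] = +3606.2355 N (tension)
  F[1-3] = -1870.8793 N (compression)
  F[2-3] = +470.5149 N (tension)
  F[2-4] = -948.7090 N (compression)
  F[3-4] = +166.1087 N (tension)
  F[3-5] = -1842.0247 N (compression)
  F[4-5] = -3172.6454 N (compression)
  Rx@0 = +174.0900 N
  Ry@0 = +3670.7973 N
  Ry@4 = +2874.7627 N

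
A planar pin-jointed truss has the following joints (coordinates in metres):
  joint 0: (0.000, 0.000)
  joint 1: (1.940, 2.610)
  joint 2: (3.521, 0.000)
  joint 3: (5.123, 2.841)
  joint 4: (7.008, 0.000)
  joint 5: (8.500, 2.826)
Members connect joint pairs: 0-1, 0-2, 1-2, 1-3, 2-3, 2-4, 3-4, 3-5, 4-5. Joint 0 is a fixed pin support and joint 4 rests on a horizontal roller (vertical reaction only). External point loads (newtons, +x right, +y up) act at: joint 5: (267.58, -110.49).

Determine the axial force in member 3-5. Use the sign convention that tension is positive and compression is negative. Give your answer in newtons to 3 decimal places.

325.154

N=6 nodes, M=9 members, R=3 reactions → 2N=12, M+R=12
member 0 (0-1): L=3.2520, (cx,cy)=(0.5966,0.8026)
member 1 (0-2): L=3.5210, (cx,cy)=(1.0000,0.0000)
member 2 (1-2): L=3.0515, (cx,cy)=(0.5181,-0.8553)
member 3 (1-3): L=3.1914, (cx,cy)=(0.9974,0.0724)
member 4 (2-3): L=3.2615, (cx,cy)=(0.4912,0.8711)
member 5 (2-4): L=3.4870, (cx,cy)=(1.0000,0.0000)
member 6 (3-4): L=3.4095, (cx,cy)=(0.5529,-0.8333)
member 7 (3-5): L=3.3770, (cx,cy)=(1.0000,-0.0044)
member 8 (4-5): L=3.1957, (cx,cy)=(0.4669,0.8843)
solve A·x = −loads:
  F[0-1] = +163.7551 N (tension)
  F[0-2] = +169.8918 N (tension)
  F[1-2] = -139.2473 N (compression)
  F[1-3] = +170.2796 N (tension)
  F[2-3] = +136.7307 N (tension)
  F[2-4] = +30.5879 N (tension)
  F[3-4] = -159.4569 N (compression)
  F[3-5] = +325.1544 N (tension)
  F[4-5] = -123.3102 N (compression)
  Rx@0 = -267.5800 N
  Ry@0 = -131.4258 N
  Ry@4 = +241.9158 N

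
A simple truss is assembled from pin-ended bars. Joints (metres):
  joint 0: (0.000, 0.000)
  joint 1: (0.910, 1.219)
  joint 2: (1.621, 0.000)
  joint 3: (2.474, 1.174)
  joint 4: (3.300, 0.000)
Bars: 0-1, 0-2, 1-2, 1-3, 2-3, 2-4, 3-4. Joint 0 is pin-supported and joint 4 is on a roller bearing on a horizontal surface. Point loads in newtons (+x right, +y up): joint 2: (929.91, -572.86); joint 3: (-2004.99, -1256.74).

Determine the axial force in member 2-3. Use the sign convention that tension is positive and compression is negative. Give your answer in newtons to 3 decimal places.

-986.151

N=5 nodes, M=7 members, R=3 reactions → 2N=10, M+R=10
member 0 (0-1): L=1.5212, (cx,cy)=(0.5982,0.8013)
member 1 (0-2): L=1.6210, (cx,cy)=(1.0000,0.0000)
member 2 (1-2): L=1.4112, (cx,cy)=(0.5038,-0.8638)
member 3 (1-3): L=1.5646, (cx,cy)=(0.9996,-0.0288)
member 4 (2-3): L=1.4512, (cx,cy)=(0.5878,0.8090)
member 5 (2-4): L=1.6790, (cx,cy)=(1.0000,0.0000)
member 6 (3-4): L=1.4355, (cx,cy)=(0.5754,-0.8179)
solve A·x = −loads:
  F[0-1] = -1646.3948 N (compression)
  F[0-2] = -90.1894 N (compression)
  F[1-2] = +1586.7714 N (tension)
  F[1-3] = -1785.0872 N (compression)
  F[2-3] = -986.1511 N (compression)
  F[2-4] = +359.0212 N (tension)
  F[3-4] = -623.9243 N (compression)
  Rx@0 = +1075.0800 N
  Ry@0 = +1319.3204 N
  Ry@4 = +510.2796 N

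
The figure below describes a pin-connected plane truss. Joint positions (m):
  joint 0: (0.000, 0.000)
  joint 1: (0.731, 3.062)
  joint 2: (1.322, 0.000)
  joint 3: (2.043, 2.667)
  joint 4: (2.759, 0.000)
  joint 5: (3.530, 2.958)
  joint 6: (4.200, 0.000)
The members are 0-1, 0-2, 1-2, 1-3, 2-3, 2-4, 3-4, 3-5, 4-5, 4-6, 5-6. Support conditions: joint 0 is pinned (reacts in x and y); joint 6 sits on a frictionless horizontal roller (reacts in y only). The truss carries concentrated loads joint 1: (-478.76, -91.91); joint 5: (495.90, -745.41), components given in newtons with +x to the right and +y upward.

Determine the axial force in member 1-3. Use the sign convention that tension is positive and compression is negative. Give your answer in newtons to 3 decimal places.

457.343

N=7 nodes, M=11 members, R=3 reactions → 2N=14, M+R=14
member 0 (0-1): L=3.1480, (cx,cy)=(0.2322,0.9727)
member 1 (0-2): L=1.3220, (cx,cy)=(1.0000,0.0000)
member 2 (1-2): L=3.1185, (cx,cy)=(0.1895,-0.9819)
member 3 (1-3): L=1.3702, (cx,cy)=(0.9575,-0.2883)
member 4 (2-3): L=2.7627, (cx,cy)=(0.2610,0.9653)
member 5 (2-4): L=1.4370, (cx,cy)=(1.0000,0.0000)
member 6 (3-4): L=2.7614, (cx,cy)=(0.2593,-0.9658)
member 7 (3-5): L=1.5152, (cx,cy)=(0.9814,0.1921)
member 8 (4-5): L=3.0568, (cx,cy)=(0.2522,0.9677)
member 9 (4-6): L=1.4410, (cx,cy)=(1.0000,0.0000)
member 10 (5-6): L=3.0329, (cx,cy)=(0.2209,-0.9753)
solve A·x = −loads:
  F[0-1] = -200.0763 N (compression)
  F[0-2] = +63.5992 N (tension)
  F[1-2] = -29.6858 N (compression)
  F[1-3] = +457.3433 N (tension)
  F[2-3] = +30.1942 N (tension)
  F[2-4] = +50.0935 N (tension)
  F[3-4] = +186.8492 N (tension)
  F[3-5] = +404.8966 N (tension)
  F[4-5] = -186.4884 N (compression)
  F[4-6] = +145.5772 N (tension)
  F[5-6] = -658.9933 N (compression)
  Rx@0 = -17.1400 N
  Ry@0 = +194.6075 N
  Ry@6 = +642.7125 N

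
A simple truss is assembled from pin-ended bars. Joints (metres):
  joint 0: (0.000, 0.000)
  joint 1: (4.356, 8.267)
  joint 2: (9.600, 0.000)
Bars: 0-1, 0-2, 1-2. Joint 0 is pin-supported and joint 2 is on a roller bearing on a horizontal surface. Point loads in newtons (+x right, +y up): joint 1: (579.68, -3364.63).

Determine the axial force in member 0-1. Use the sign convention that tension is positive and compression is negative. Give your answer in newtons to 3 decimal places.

N=3 nodes, M=3 members, R=3 reactions → 2N=6, M+R=6
member 0 (0-1): L=9.3444, (cx,cy)=(0.4662,0.8847)
member 1 (0-2): L=9.6000, (cx,cy)=(1.0000,0.0000)
member 2 (1-2): L=9.7899, (cx,cy)=(0.5357,-0.8444)
solve A·x = −loads:
  F[0-1] = -1513.2138 N (compression)
  F[0-2] = +1285.0812 N (tension)
  F[1-2] = -2399.0964 N (compression)
  Rx@0 = -579.6800 N
  Ry@0 = +1338.7401 N
  Ry@2 = +2025.8899 N

-1513.214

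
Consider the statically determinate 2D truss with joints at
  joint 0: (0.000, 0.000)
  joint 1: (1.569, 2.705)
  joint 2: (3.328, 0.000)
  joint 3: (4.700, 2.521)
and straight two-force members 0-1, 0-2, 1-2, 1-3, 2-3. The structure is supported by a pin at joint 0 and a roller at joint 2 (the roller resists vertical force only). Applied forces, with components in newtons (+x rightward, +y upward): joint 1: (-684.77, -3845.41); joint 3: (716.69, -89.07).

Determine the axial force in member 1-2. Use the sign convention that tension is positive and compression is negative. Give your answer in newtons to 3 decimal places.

-2241.995

N=4 nodes, M=5 members, R=3 reactions → 2N=8, M+R=8
member 0 (0-1): L=3.1271, (cx,cy)=(0.5017,0.8650)
member 1 (0-2): L=3.3280, (cx,cy)=(1.0000,0.0000)
member 2 (1-2): L=3.2266, (cx,cy)=(0.5452,-0.8383)
member 3 (1-3): L=3.1364, (cx,cy)=(0.9983,-0.0587)
member 4 (2-3): L=2.8702, (cx,cy)=(0.4780,0.8783)
solve A·x = −loads:
  F[0-1] = -2322.9997 N (compression)
  F[0-2] = +1197.4666 N (tension)
  F[1-2] = -2241.9947 N (compression)
  F[1-3] = +742.7300 N (tension)
  F[2-3] = -51.7984 N (compression)
  Rx@0 = -31.9200 N
  Ry@0 = +2009.4349 N
  Ry@2 = +1925.0451 N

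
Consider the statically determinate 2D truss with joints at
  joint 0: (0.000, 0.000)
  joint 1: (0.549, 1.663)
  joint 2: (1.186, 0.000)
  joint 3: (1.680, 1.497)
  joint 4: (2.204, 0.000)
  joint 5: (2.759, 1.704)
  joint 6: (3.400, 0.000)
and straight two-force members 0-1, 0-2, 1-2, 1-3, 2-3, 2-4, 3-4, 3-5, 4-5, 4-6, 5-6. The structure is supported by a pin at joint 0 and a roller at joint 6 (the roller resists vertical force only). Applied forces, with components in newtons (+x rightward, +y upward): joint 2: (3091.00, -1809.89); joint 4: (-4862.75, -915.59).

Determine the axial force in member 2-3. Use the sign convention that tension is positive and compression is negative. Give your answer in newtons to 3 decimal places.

N=7 nodes, M=11 members, R=3 reactions → 2N=14, M+R=14
member 0 (0-1): L=1.7513, (cx,cy)=(0.3135,0.9496)
member 1 (0-2): L=1.1860, (cx,cy)=(1.0000,0.0000)
member 2 (1-2): L=1.7808, (cx,cy)=(0.3577,-0.9338)
member 3 (1-3): L=1.1431, (cx,cy)=(0.9894,-0.1452)
member 4 (2-3): L=1.5764, (cx,cy)=(0.3134,0.9496)
member 5 (2-4): L=1.0180, (cx,cy)=(1.0000,0.0000)
member 6 (3-4): L=1.5861, (cx,cy)=(0.3304,-0.9438)
member 7 (3-5): L=1.0987, (cx,cy)=(0.9821,0.1884)
member 8 (4-5): L=1.7921, (cx,cy)=(0.3097,0.9508)
member 9 (4-6): L=1.1960, (cx,cy)=(1.0000,0.0000)
member 10 (5-6): L=1.8206, (cx,cy)=(0.3521,-0.9360)
solve A·x = −loads:
  F[0-1] = -1580.2877 N (compression)
  F[0-2] = -1276.3526 N (compression)
  F[1-2] = +1785.1766 N (tension)
  F[1-3] = -1146.1028 N (compression)
  F[2-3] = +150.4021 N (tension)
  F[2-4] = -3775.9278 N (compression)
  F[3-4] = -514.0442 N (compression)
  F[3-5] = -933.7152 N (compression)
  F[4-5] = +1473.1965 N (tension)
  F[4-6] = +460.7564 N (tension)
  F[5-6] = -1308.6458 N (compression)
  Rx@0 = +1771.7500 N
  Ry@0 = +1500.6300 N
  Ry@6 = +1224.8500 N

150.402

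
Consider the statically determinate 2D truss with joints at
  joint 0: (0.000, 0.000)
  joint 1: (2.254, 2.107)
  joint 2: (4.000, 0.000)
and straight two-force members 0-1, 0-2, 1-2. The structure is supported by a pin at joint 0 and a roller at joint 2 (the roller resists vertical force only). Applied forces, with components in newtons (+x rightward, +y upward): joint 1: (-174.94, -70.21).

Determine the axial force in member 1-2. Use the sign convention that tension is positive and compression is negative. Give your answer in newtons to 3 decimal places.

N=3 nodes, M=3 members, R=3 reactions → 2N=6, M+R=6
member 0 (0-1): L=3.0854, (cx,cy)=(0.7305,0.6829)
member 1 (0-2): L=4.0000, (cx,cy)=(1.0000,0.0000)
member 2 (1-2): L=2.7364, (cx,cy)=(0.6381,-0.7700)
solve A·x = −loads:
  F[0-1] = -179.8202 N (compression)
  F[0-2] = -43.5765 N (compression)
  F[1-2] = +68.2952 N (tension)
  Rx@0 = +174.9400 N
  Ry@0 = +122.7963 N
  Ry@2 = -52.5863 N

68.295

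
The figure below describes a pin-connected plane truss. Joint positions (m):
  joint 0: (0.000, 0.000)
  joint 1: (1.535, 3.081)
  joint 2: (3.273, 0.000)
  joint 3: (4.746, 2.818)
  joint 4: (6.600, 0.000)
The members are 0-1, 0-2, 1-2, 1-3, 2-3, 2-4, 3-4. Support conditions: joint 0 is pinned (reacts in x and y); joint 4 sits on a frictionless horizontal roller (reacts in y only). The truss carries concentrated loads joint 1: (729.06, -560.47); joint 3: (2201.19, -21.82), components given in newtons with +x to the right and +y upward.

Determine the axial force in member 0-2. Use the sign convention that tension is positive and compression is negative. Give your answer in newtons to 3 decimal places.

2509.790

N=5 nodes, M=7 members, R=3 reactions → 2N=10, M+R=10
member 0 (0-1): L=3.4422, (cx,cy)=(0.4459,0.8951)
member 1 (0-2): L=3.2730, (cx,cy)=(1.0000,0.0000)
member 2 (1-2): L=3.5374, (cx,cy)=(0.4913,-0.8710)
member 3 (1-3): L=3.2218, (cx,cy)=(0.9967,-0.0816)
member 4 (2-3): L=3.1798, (cx,cy)=(0.4632,0.8862)
member 5 (2-4): L=3.3270, (cx,cy)=(1.0000,0.0000)
member 6 (3-4): L=3.3732, (cx,cy)=(0.5496,-0.8354)
solve A·x = −loads:
  F[0-1] = +942.8721 N (tension)
  F[0-2] = +2509.7904 N (tension)
  F[1-2] = -1660.1248 N (compression)
  F[1-3] = +508.7520 N (tension)
  F[2-3] = +1631.5525 N (tension)
  F[2-4] = +938.3307 N (tension)
  F[3-4] = -1707.2124 N (compression)
  Rx@0 = -2930.2500 N
  Ry@0 = -843.9322 N
  Ry@4 = +1426.2222 N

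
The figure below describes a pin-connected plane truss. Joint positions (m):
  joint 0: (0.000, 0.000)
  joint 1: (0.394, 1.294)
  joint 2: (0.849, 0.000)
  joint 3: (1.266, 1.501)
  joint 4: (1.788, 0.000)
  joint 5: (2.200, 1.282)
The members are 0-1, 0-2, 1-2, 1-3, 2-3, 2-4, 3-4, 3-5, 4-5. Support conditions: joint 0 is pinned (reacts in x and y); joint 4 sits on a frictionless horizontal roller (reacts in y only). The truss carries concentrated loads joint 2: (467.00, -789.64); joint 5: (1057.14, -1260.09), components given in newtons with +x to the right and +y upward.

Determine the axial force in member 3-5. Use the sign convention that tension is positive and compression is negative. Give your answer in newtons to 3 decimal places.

1396.520

N=6 nodes, M=9 members, R=3 reactions → 2N=12, M+R=12
member 0 (0-1): L=1.3527, (cx,cy)=(0.2913,0.9566)
member 1 (0-2): L=0.8490, (cx,cy)=(1.0000,0.0000)
member 2 (1-2): L=1.3717, (cx,cy)=(0.3317,-0.9434)
member 3 (1-3): L=0.8962, (cx,cy)=(0.9730,0.2310)
member 4 (2-3): L=1.5578, (cx,cy)=(0.2677,0.9635)
member 5 (2-4): L=0.9390, (cx,cy)=(1.0000,0.0000)
member 6 (3-4): L=1.5892, (cx,cy)=(0.3285,-0.9445)
member 7 (3-5): L=0.9593, (cx,cy)=(0.9736,-0.2283)
member 8 (4-5): L=1.3466, (cx,cy)=(0.3060,0.9520)
solve A·x = −loads:
  F[0-1] = +662.3556 N (tension)
  F[0-2] = +1331.2095 N (tension)
  F[1-2] = -575.1119 N (compression)
  F[1-3] = +394.3661 N (tension)
  F[2-3] = +1382.6435 N (tension)
  F[2-4] = +303.3350 N (tension)
  F[3-4] = -1844.4174 N (compression)
  F[3-5] = +1396.5197 N (tension)
  F[4-5] = -988.7011 N (compression)
  Rx@0 = -1524.1400 N
  Ry@0 = -633.6346 N
  Ry@4 = +2683.3646 N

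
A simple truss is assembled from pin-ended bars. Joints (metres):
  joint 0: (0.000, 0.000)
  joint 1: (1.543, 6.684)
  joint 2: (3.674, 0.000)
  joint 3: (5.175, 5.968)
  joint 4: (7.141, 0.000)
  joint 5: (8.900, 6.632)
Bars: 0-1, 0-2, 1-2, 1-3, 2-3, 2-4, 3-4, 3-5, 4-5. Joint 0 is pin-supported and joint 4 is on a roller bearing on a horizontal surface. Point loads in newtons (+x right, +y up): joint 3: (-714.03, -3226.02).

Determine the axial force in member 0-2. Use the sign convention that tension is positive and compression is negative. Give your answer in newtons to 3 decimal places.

N=6 nodes, M=9 members, R=3 reactions → 2N=12, M+R=12
member 0 (0-1): L=6.8598, (cx,cy)=(0.2249,0.9744)
member 1 (0-2): L=3.6740, (cx,cy)=(1.0000,0.0000)
member 2 (1-2): L=7.0155, (cx,cy)=(0.3038,-0.9527)
member 3 (1-3): L=3.7019, (cx,cy)=(0.9811,-0.1934)
member 4 (2-3): L=6.1539, (cx,cy)=(0.2439,0.9698)
member 5 (2-4): L=3.4670, (cx,cy)=(1.0000,0.0000)
member 6 (3-4): L=6.2835, (cx,cy)=(0.3129,-0.9498)
member 7 (3-5): L=3.7837, (cx,cy)=(0.9845,0.1755)
member 8 (4-5): L=6.8613, (cx,cy)=(0.2564,0.9666)
solve A·x = −loads:
  F[0-1] = -1523.9550 N (compression)
  F[0-2] = -371.2406 N (compression)
  F[1-2] = +1738.7546 N (tension)
  F[1-3] = -887.7101 N (compression)
  F[2-3] = -1708.1895 N (compression)
  F[2-4] = +573.5653 N (tension)
  F[3-4] = -1833.1581 N (compression)
  F[3-5] = +0.0000 N (tension)
  F[4-5] = -0.0000 N (compression)
  Rx@0 = +714.0300 N
  Ry@0 = +1484.9022 N
  Ry@4 = +1741.1178 N

-371.241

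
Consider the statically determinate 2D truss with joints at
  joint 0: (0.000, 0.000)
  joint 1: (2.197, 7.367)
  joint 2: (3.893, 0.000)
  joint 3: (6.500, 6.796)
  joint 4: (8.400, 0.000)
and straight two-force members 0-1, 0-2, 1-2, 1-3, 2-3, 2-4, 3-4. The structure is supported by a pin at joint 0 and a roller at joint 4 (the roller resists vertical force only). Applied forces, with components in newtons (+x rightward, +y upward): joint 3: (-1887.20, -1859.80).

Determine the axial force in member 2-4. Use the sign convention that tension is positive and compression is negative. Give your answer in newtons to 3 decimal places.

-24.520

N=5 nodes, M=7 members, R=3 reactions → 2N=10, M+R=10
member 0 (0-1): L=7.6876, (cx,cy)=(0.2858,0.9583)
member 1 (0-2): L=3.8930, (cx,cy)=(1.0000,0.0000)
member 2 (1-2): L=7.5597, (cx,cy)=(0.2243,-0.9745)
member 3 (1-3): L=4.3407, (cx,cy)=(0.9913,-0.1315)
member 4 (2-3): L=7.2789, (cx,cy)=(0.3582,0.9337)
member 5 (2-4): L=4.5070, (cx,cy)=(1.0000,0.0000)
member 6 (3-4): L=7.0566, (cx,cy)=(0.2693,-0.9631)
solve A·x = −loads:
  F[0-1] = -2032.2612 N (compression)
  F[0-2] = -1306.4119 N (compression)
  F[1-2] = +2142.9980 N (tension)
  F[1-3] = -1070.8698 N (compression)
  F[2-3] = -2236.7569 N (compression)
  F[2-4] = -24.5199 N (compression)
  F[3-4] = +91.0668 N (tension)
  Rx@0 = +1887.2000 N
  Ry@0 = +1947.5037 N
  Ry@4 = -87.7037 N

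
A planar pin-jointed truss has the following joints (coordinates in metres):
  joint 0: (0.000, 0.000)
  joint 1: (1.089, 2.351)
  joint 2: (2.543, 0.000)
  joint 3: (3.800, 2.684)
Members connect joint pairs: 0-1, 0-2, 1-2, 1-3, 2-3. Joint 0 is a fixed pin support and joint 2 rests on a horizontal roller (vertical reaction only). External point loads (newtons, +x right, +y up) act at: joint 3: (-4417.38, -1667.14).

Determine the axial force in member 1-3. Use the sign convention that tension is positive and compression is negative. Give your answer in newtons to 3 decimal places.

N=4 nodes, M=5 members, R=3 reactions → 2N=8, M+R=8
member 0 (0-1): L=2.5910, (cx,cy)=(0.4203,0.9074)
member 1 (0-2): L=2.5430, (cx,cy)=(1.0000,0.0000)
member 2 (1-2): L=2.7643, (cx,cy)=(0.5260,-0.8505)
member 3 (1-3): L=2.7314, (cx,cy)=(0.9925,0.1219)
member 4 (2-3): L=2.9638, (cx,cy)=(0.4241,0.9056)
solve A·x = −loads:
  F[0-1] = -4230.0174 N (compression)
  F[0-2] = -2639.4782 N (compression)
  F[1-2] = +3955.7061 N (tension)
  F[1-3] = -3887.5771 N (compression)
  F[2-3] = -1317.5502 N (compression)
  Rx@0 = +4417.3800 N
  Ry@0 = +3838.2434 N
  Ry@2 = -2171.1034 N

-3887.577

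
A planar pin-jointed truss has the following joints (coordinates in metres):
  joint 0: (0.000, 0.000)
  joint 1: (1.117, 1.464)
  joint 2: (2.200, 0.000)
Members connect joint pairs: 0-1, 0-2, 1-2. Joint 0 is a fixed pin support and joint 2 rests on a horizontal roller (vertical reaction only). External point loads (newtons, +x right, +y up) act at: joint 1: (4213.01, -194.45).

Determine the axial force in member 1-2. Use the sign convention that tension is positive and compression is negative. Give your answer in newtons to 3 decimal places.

-3610.104

N=3 nodes, M=3 members, R=3 reactions → 2N=6, M+R=6
member 0 (0-1): L=1.8415, (cx,cy)=(0.6066,0.7950)
member 1 (0-2): L=2.2000, (cx,cy)=(1.0000,0.0000)
member 2 (1-2): L=1.8210, (cx,cy)=(0.5947,-0.8039)
solve A·x = −loads:
  F[0-1] = +3406.0070 N (tension)
  F[0-2] = +2146.9840 N (tension)
  F[1-2] = -3610.1042 N (compression)
  Rx@0 = -4213.0100 N
  Ry@0 = -2707.8442 N
  Ry@2 = +2902.2942 N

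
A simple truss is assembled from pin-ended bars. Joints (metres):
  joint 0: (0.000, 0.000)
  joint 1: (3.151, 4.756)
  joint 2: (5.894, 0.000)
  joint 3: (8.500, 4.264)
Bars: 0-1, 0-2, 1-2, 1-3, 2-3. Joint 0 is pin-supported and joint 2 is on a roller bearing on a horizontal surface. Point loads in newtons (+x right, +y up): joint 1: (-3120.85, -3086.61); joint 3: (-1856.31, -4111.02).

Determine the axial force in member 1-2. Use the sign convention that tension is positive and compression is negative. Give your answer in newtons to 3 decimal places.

N=4 nodes, M=5 members, R=3 reactions → 2N=8, M+R=8
member 0 (0-1): L=5.7051, (cx,cy)=(0.5523,0.8336)
member 1 (0-2): L=5.8940, (cx,cy)=(1.0000,0.0000)
member 2 (1-2): L=5.4903, (cx,cy)=(0.4996,-0.8663)
member 3 (1-3): L=5.3716, (cx,cy)=(0.9958,-0.0916)
member 4 (2-3): L=4.9973, (cx,cy)=(0.5215,0.8533)
solve A·x = −loads:
  F[0-1] = -4174.5154 N (compression)
  F[0-2] = -2671.5276 N (compression)
  F[1-2] = +388.2009 N (tension)
  F[1-3] = +623.8923 N (tension)
  F[2-3] = -4751.0325 N (compression)
  Rx@0 = +4977.1600 N
  Ry@0 = +3480.0342 N
  Ry@2 = +3717.5958 N

388.201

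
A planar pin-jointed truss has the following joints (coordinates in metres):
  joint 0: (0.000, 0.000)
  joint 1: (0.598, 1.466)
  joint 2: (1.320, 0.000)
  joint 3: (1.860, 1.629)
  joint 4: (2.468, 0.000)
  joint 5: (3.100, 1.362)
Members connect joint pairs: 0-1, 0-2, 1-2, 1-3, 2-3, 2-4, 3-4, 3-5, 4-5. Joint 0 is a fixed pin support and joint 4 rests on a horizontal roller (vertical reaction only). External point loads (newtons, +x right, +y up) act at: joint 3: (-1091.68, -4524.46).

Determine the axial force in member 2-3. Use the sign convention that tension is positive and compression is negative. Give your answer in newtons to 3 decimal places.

N=6 nodes, M=9 members, R=3 reactions → 2N=12, M+R=12
member 0 (0-1): L=1.5833, (cx,cy)=(0.3777,0.9259)
member 1 (0-2): L=1.3200, (cx,cy)=(1.0000,0.0000)
member 2 (1-2): L=1.6341, (cx,cy)=(0.4418,-0.8971)
member 3 (1-3): L=1.2725, (cx,cy)=(0.9918,0.1281)
member 4 (2-3): L=1.7162, (cx,cy)=(0.3147,0.9492)
member 5 (2-4): L=1.1480, (cx,cy)=(1.0000,0.0000)
member 6 (3-4): L=1.7388, (cx,cy)=(0.3497,-0.9369)
member 7 (3-5): L=1.2684, (cx,cy)=(0.9776,-0.2105)
member 8 (4-5): L=1.5015, (cx,cy)=(0.4209,0.9071)
solve A·x = −loads:
  F[0-1] = -1981.9857 N (compression)
  F[0-2] = -343.0878 N (compression)
  F[1-2] = +1821.9931 N (tension)
  F[1-3] = -1566.4911 N (compression)
  F[2-3] = -1721.9820 N (compression)
  F[2-4] = +1003.7346 N (tension)
  F[3-4] = -2870.4917 N (compression)
  F[3-5] = +0.0000 N (tension)
  F[4-5] = -0.0000 N (compression)
  Rx@0 = +1091.6800 N
  Ry@0 = +1835.1776 N
  Ry@4 = +2689.2824 N

-1721.982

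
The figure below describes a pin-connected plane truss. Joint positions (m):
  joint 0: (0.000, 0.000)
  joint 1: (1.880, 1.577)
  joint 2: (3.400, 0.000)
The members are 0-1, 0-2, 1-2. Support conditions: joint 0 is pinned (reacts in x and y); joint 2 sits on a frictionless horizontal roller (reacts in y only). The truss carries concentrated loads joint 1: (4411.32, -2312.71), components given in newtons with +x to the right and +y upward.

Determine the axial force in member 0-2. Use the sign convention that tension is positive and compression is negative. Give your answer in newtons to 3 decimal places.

3204.691

N=3 nodes, M=3 members, R=3 reactions → 2N=6, M+R=6
member 0 (0-1): L=2.4538, (cx,cy)=(0.7661,0.6427)
member 1 (0-2): L=3.4000, (cx,cy)=(1.0000,0.0000)
member 2 (1-2): L=2.1903, (cx,cy)=(0.6940,-0.7200)
solve A·x = −loads:
  F[0-1] = +1574.9334 N (tension)
  F[0-2] = +3204.6907 N (tension)
  F[1-2] = -4617.8762 N (compression)
  Rx@0 = -4411.3200 N
  Ry@0 = -1012.1566 N
  Ry@2 = +3324.8666 N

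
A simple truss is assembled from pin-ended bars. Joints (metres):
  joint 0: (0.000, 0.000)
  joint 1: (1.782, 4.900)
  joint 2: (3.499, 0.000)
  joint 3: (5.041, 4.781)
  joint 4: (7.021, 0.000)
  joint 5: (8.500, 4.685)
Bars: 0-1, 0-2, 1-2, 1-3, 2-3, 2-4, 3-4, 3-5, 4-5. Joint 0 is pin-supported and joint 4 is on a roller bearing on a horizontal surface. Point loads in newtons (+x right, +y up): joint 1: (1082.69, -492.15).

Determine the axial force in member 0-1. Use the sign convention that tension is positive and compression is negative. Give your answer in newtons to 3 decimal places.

N=6 nodes, M=9 members, R=3 reactions → 2N=12, M+R=12
member 0 (0-1): L=5.2140, (cx,cy)=(0.3418,0.9398)
member 1 (0-2): L=3.4990, (cx,cy)=(1.0000,0.0000)
member 2 (1-2): L=5.1921, (cx,cy)=(0.3307,-0.9437)
member 3 (1-3): L=3.2612, (cx,cy)=(0.9993,-0.0365)
member 4 (2-3): L=5.0235, (cx,cy)=(0.3070,0.9517)
member 5 (2-4): L=3.5220, (cx,cy)=(1.0000,0.0000)
member 6 (3-4): L=5.1748, (cx,cy)=(0.3826,-0.9239)
member 7 (3-5): L=3.4603, (cx,cy)=(0.9996,-0.0277)
member 8 (4-5): L=4.9129, (cx,cy)=(0.3010,0.9536)
solve A·x = −loads:
  F[0-1] = +413.2646 N (tension)
  F[0-2] = +941.4470 N (tension)
  F[1-2] = -908.2172 N (compression)
  F[1-3] = -641.5326 N (compression)
  F[2-3] = +900.5968 N (tension)
  F[2-4] = +364.6616 N (tension)
  F[3-4] = -953.0524 N (compression)
  F[3-5] = +0.0000 N (tension)
  F[4-5] = -0.0000 N (compression)
  Rx@0 = -1082.6900 N
  Ry@0 = -388.3787 N
  Ry@4 = +880.5287 N

413.265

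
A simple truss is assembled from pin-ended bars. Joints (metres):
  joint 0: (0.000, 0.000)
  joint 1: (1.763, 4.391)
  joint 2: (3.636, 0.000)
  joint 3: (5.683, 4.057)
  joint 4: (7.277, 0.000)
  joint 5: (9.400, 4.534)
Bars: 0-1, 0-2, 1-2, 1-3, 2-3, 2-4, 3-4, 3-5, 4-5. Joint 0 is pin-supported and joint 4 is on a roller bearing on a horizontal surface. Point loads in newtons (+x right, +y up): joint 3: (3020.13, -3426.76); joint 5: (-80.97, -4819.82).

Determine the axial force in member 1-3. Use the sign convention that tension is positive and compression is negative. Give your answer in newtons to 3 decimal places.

N=6 nodes, M=9 members, R=3 reactions → 2N=12, M+R=12
member 0 (0-1): L=4.7317, (cx,cy)=(0.3726,0.9280)
member 1 (0-2): L=3.6360, (cx,cy)=(1.0000,0.0000)
member 2 (1-2): L=4.7738, (cx,cy)=(0.3924,-0.9198)
member 3 (1-3): L=3.9342, (cx,cy)=(0.9964,-0.0849)
member 4 (2-3): L=4.5442, (cx,cy)=(0.4505,0.8928)
member 5 (2-4): L=3.6410, (cx,cy)=(1.0000,0.0000)
member 6 (3-4): L=4.3589, (cx,cy)=(0.3657,-0.9307)
member 7 (3-5): L=3.7475, (cx,cy)=(0.9919,0.1273)
member 8 (4-5): L=5.0064, (cx,cy)=(0.4241,0.9056)
solve A·x = −loads:
  F[0-1] = +2466.4186 N (tension)
  F[0-2] = +2020.1901 N (tension)
  F[1-2] = -2670.5354 N (compression)
  F[1-3] = +1973.8839 N (tension)
  F[2-3] = +2751.3660 N (tension)
  F[2-4] = -266.9989 N (compression)
  F[3-4] = -5821.7335 N (compression)
  F[3-5] = +2333.9502 N (tension)
  F[4-5] = -5650.0580 N (compression)
  Rx@0 = -2939.1600 N
  Ry@0 = -2288.8239 N
  Ry@4 = +10535.4039 N

1973.884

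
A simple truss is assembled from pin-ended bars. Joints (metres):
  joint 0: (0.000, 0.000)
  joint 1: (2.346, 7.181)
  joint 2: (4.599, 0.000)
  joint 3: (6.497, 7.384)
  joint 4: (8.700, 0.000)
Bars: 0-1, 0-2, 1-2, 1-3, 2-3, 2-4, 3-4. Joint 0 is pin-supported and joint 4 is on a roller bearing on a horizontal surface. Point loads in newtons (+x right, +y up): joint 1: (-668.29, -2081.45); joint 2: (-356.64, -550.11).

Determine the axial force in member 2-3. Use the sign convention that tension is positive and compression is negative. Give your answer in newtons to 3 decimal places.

N=5 nodes, M=7 members, R=3 reactions → 2N=10, M+R=10
member 0 (0-1): L=7.5545, (cx,cy)=(0.3105,0.9506)
member 1 (0-2): L=4.5990, (cx,cy)=(1.0000,0.0000)
member 2 (1-2): L=7.5261, (cx,cy)=(0.2994,-0.9541)
member 3 (1-3): L=4.1560, (cx,cy)=(0.9988,0.0488)
member 4 (2-3): L=7.6240, (cx,cy)=(0.2489,0.9685)
member 5 (2-4): L=4.1010, (cx,cy)=(1.0000,0.0000)
member 6 (3-4): L=7.7056, (cx,cy)=(0.2859,-0.9583)
solve A·x = −loads:
  F[0-1] = -2452.3405 N (compression)
  F[0-2] = -263.3719 N (compression)
  F[1-2] = +252.9815 N (tension)
  F[1-3] = -169.2017 N (compression)
  F[2-3] = +318.7658 N (tension)
  F[2-4] = +89.6431 N (tension)
  F[3-4] = -313.5526 N (compression)
  Rx@0 = +1024.9300 N
  Ry@0 = +2331.0948 N
  Ry@4 = +300.4652 N

318.766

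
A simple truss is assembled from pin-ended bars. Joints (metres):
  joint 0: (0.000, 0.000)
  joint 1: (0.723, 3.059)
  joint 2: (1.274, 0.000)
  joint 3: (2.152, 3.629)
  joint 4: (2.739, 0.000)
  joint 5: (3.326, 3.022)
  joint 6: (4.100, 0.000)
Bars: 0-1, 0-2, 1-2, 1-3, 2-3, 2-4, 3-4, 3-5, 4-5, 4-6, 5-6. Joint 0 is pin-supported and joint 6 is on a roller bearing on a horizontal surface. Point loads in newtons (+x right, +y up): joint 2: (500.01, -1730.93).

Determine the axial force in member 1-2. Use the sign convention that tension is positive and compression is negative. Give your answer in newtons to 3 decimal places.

N=7 nodes, M=11 members, R=3 reactions → 2N=14, M+R=14
member 0 (0-1): L=3.1433, (cx,cy)=(0.2300,0.9732)
member 1 (0-2): L=1.2740, (cx,cy)=(1.0000,0.0000)
member 2 (1-2): L=3.1082, (cx,cy)=(0.1773,-0.9842)
member 3 (1-3): L=1.5385, (cx,cy)=(0.9288,0.3705)
member 4 (2-3): L=3.7337, (cx,cy)=(0.2352,0.9720)
member 5 (2-4): L=1.4650, (cx,cy)=(1.0000,0.0000)
member 6 (3-4): L=3.6762, (cx,cy)=(0.1597,-0.9872)
member 7 (3-5): L=1.3216, (cx,cy)=(0.8883,-0.4593)
member 8 (4-5): L=3.0785, (cx,cy)=(0.1907,0.9817)
member 9 (4-6): L=1.3610, (cx,cy)=(1.0000,0.0000)
member 10 (5-6): L=3.1195, (cx,cy)=(0.2481,-0.9687)
solve A·x = −loads:
  F[0-1] = -1225.9462 N (compression)
  F[0-2] = +781.9954 N (tension)
  F[1-2] = +1024.3865 N (tension)
  F[1-3] = -499.0982 N (compression)
  F[2-3] = +743.6205 N (tension)
  F[2-4] = +288.7135 N (tension)
  F[3-4] = -429.5546 N (compression)
  F[3-5] = -247.8052 N (compression)
  F[4-5] = +431.9687 N (tension)
  F[4-6] = +137.7563 N (tension)
  F[5-6] = -555.2158 N (compression)
  Rx@0 = -500.0100 N
  Ry@0 = +1193.0752 N
  Ry@6 = +537.8548 N

1024.387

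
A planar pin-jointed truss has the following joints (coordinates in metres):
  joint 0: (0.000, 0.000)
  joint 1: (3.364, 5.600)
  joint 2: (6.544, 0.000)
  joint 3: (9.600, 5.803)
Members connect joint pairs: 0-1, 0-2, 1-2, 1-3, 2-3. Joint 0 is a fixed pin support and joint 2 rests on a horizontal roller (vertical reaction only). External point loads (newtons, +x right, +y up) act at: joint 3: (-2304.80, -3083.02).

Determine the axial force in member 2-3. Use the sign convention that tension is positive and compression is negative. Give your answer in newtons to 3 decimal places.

-3458.904

N=4 nodes, M=5 members, R=3 reactions → 2N=8, M+R=8
member 0 (0-1): L=6.5327, (cx,cy)=(0.5149,0.8572)
member 1 (0-2): L=6.5440, (cx,cy)=(1.0000,0.0000)
member 2 (1-2): L=6.4399, (cx,cy)=(0.4938,-0.8696)
member 3 (1-3): L=6.2393, (cx,cy)=(0.9995,0.0325)
member 4 (2-3): L=6.5585, (cx,cy)=(0.4660,0.8848)
solve A·x = −loads:
  F[0-1] = -704.6847 N (compression)
  F[0-2] = -1941.9255 N (compression)
  F[1-2] = +668.7264 N (tension)
  F[1-3] = -693.4560 N (compression)
  F[2-3] = -3458.9038 N (compression)
  Rx@0 = +2304.8000 N
  Ry@0 = +604.0717 N
  Ry@2 = +2478.9483 N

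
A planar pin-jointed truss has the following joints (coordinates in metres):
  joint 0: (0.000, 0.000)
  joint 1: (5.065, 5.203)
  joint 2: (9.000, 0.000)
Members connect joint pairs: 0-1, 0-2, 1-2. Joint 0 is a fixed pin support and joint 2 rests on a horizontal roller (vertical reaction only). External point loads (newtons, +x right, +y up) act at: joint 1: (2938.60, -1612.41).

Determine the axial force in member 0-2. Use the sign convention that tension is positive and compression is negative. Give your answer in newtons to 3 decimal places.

1971.104

N=3 nodes, M=3 members, R=3 reactions → 2N=6, M+R=6
member 0 (0-1): L=7.2612, (cx,cy)=(0.6975,0.7165)
member 1 (0-2): L=9.0000, (cx,cy)=(1.0000,0.0000)
member 2 (1-2): L=6.5235, (cx,cy)=(0.6032,-0.7976)
solve A·x = −loads:
  F[0-1] = +1387.0102 N (tension)
  F[0-2] = +1971.1044 N (tension)
  F[1-2] = -3267.7016 N (compression)
  Rx@0 = -2938.6000 N
  Ry@0 = -993.8558 N
  Ry@2 = +2606.2658 N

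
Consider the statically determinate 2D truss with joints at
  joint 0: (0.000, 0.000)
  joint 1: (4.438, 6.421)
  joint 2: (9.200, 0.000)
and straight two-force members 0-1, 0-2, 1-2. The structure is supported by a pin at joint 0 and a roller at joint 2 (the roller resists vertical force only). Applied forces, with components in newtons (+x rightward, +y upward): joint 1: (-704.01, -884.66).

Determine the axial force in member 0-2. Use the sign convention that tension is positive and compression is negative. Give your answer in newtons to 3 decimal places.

N=3 nodes, M=3 members, R=3 reactions → 2N=6, M+R=6
member 0 (0-1): L=7.8055, (cx,cy)=(0.5686,0.8226)
member 1 (0-2): L=9.2000, (cx,cy)=(1.0000,0.0000)
member 2 (1-2): L=7.9941, (cx,cy)=(0.5957,-0.8032)
solve A·x = −loads:
  F[0-1] = -1153.9339 N (compression)
  F[0-2] = -47.9098 N (compression)
  F[1-2] = +80.4277 N (tension)
  Rx@0 = +704.0100 N
  Ry@0 = +949.2608 N
  Ry@2 = -64.6008 N

-47.910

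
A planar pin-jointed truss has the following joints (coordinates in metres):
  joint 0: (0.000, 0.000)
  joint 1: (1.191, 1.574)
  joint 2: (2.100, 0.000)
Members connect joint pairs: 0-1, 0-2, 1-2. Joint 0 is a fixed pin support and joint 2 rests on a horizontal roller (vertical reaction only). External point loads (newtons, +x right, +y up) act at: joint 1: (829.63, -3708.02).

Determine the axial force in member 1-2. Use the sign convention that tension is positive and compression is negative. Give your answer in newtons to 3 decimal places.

N=3 nodes, M=3 members, R=3 reactions → 2N=6, M+R=6
member 0 (0-1): L=1.9738, (cx,cy)=(0.6034,0.7974)
member 1 (0-2): L=2.1000, (cx,cy)=(1.0000,0.0000)
member 2 (1-2): L=1.8176, (cx,cy)=(0.5001,-0.8660)
solve A·x = −loads:
  F[0-1] = -1232.9659 N (compression)
  F[0-2] = +1573.6006 N (tension)
  F[1-2] = -3146.5502 N (compression)
  Rx@0 = -829.6300 N
  Ry@0 = +983.2155 N
  Ry@2 = +2724.8045 N

-3146.550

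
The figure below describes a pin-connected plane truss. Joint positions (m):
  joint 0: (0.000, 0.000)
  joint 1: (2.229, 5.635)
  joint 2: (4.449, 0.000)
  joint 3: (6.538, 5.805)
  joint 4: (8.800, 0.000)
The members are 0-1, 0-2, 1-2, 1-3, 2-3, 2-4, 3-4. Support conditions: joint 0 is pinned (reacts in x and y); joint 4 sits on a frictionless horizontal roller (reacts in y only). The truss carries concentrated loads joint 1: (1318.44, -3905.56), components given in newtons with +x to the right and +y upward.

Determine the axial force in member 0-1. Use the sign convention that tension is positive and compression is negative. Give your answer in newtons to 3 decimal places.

N=5 nodes, M=7 members, R=3 reactions → 2N=10, M+R=10
member 0 (0-1): L=6.0598, (cx,cy)=(0.3678,0.9299)
member 1 (0-2): L=4.4490, (cx,cy)=(1.0000,0.0000)
member 2 (1-2): L=6.0565, (cx,cy)=(0.3665,-0.9304)
member 3 (1-3): L=4.3124, (cx,cy)=(0.9992,0.0394)
member 4 (2-3): L=6.1694, (cx,cy)=(0.3386,0.9409)
member 5 (2-4): L=4.3510, (cx,cy)=(1.0000,0.0000)
member 6 (3-4): L=6.2301, (cx,cy)=(0.3631,-0.9318)
solve A·x = −loads:
  F[0-1] = -2228.2666 N (compression)
  F[0-2] = +2138.0666 N (tension)
  F[1-2] = -2029.7837 N (compression)
  F[1-3] = -1395.1416 N (compression)
  F[2-3] = +2007.0706 N (tension)
  F[2-4] = +714.4536 N (tension)
  F[3-4] = -1967.7929 N (compression)
  Rx@0 = -1318.4400 N
  Ry@0 = +2072.0483 N
  Ry@4 = +1833.5117 N

-2228.267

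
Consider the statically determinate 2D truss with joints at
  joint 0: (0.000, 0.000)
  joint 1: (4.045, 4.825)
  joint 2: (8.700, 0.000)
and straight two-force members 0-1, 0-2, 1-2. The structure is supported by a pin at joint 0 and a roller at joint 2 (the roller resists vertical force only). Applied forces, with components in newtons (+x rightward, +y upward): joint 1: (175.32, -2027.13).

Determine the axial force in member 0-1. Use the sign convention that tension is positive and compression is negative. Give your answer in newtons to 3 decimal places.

-1288.477

N=3 nodes, M=3 members, R=3 reactions → 2N=6, M+R=6
member 0 (0-1): L=6.2962, (cx,cy)=(0.6424,0.7663)
member 1 (0-2): L=8.7000, (cx,cy)=(1.0000,0.0000)
member 2 (1-2): L=6.7045, (cx,cy)=(0.6943,-0.7197)
solve A·x = −loads:
  F[0-1] = -1288.4771 N (compression)
  F[0-2] = +1003.0980 N (tension)
  F[1-2] = -1444.7305 N (compression)
  Rx@0 = -175.3200 N
  Ry@0 = +987.3990 N
  Ry@2 = +1039.7310 N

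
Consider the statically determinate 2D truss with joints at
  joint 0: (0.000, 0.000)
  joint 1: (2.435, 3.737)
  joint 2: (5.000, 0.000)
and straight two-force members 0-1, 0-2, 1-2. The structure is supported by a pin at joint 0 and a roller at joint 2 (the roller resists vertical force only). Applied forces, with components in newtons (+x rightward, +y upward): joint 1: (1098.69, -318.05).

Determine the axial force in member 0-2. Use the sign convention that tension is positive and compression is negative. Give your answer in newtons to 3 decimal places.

N=3 nodes, M=3 members, R=3 reactions → 2N=6, M+R=6
member 0 (0-1): L=4.4603, (cx,cy)=(0.5459,0.8378)
member 1 (0-2): L=5.0000, (cx,cy)=(1.0000,0.0000)
member 2 (1-2): L=4.5326, (cx,cy)=(0.5659,-0.8245)
solve A·x = −loads:
  F[0-1] = +785.3604 N (tension)
  F[0-2] = +669.9415 N (tension)
  F[1-2] = -1183.8487 N (compression)
  Rx@0 = -1098.6900 N
  Ry@0 = -658.0013 N
  Ry@2 = +976.0513 N

669.942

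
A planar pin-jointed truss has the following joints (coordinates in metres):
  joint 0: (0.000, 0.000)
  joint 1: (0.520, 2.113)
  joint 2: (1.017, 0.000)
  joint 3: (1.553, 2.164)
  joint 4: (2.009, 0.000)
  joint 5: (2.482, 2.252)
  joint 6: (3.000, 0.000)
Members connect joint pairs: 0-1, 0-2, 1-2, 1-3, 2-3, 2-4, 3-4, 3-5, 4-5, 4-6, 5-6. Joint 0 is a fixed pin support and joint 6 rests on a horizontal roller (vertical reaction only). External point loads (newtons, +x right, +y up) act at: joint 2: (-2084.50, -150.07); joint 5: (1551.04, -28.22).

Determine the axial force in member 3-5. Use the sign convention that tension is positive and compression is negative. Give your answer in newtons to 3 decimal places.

1037.110

N=7 nodes, M=11 members, R=3 reactions → 2N=14, M+R=14
member 0 (0-1): L=2.1760, (cx,cy)=(0.2390,0.9710)
member 1 (0-2): L=1.0170, (cx,cy)=(1.0000,0.0000)
member 2 (1-2): L=2.1707, (cx,cy)=(0.2290,-0.9734)
member 3 (1-3): L=1.0343, (cx,cy)=(0.9988,0.0493)
member 4 (2-3): L=2.2294, (cx,cy)=(0.2404,0.9707)
member 5 (2-4): L=0.9920, (cx,cy)=(1.0000,0.0000)
member 6 (3-4): L=2.2115, (cx,cy)=(0.2062,-0.9785)
member 7 (3-5): L=0.9332, (cx,cy)=(0.9955,0.0943)
member 8 (4-5): L=2.3011, (cx,cy)=(0.2056,0.9786)
member 9 (4-6): L=0.9910, (cx,cy)=(1.0000,0.0000)
member 10 (5-6): L=2.3108, (cx,cy)=(0.2242,-0.9746)
solve A·x = −loads:
  F[0-1] = +1091.8790 N (tension)
  F[0-2] = -794.3817 N (compression)
  F[1-2] = -1063.5944 N (compression)
  F[1-3] = +505.0591 N (tension)
  F[2-3] = +1221.2316 N (tension)
  F[2-4] = +752.9817 N (tension)
  F[3-4] = -1136.9435 N (compression)
  F[3-5] = +1037.1097 N (tension)
  F[4-5] = +1136.7865 N (tension)
  F[4-6] = +284.8851 N (tension)
  F[5-6] = -1270.8771 N (compression)
  Rx@0 = +533.4600 N
  Ry@0 = -1060.2451 N
  Ry@6 = +1238.5351 N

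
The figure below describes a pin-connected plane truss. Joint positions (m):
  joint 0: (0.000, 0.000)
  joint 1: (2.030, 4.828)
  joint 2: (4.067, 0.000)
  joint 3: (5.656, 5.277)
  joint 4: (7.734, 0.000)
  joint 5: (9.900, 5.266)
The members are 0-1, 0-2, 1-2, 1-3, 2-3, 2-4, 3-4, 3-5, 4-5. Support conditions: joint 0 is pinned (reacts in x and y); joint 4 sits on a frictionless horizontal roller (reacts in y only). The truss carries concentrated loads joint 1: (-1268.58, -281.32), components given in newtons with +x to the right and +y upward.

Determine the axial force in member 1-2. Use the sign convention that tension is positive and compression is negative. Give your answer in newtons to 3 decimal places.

N=6 nodes, M=9 members, R=3 reactions → 2N=12, M+R=12
member 0 (0-1): L=5.2374, (cx,cy)=(0.3876,0.9218)
member 1 (0-2): L=4.0670, (cx,cy)=(1.0000,0.0000)
member 2 (1-2): L=5.2401, (cx,cy)=(0.3887,-0.9214)
member 3 (1-3): L=3.6537, (cx,cy)=(0.9924,0.1229)
member 4 (2-3): L=5.5110, (cx,cy)=(0.2883,0.9575)
member 5 (2-4): L=3.6670, (cx,cy)=(1.0000,0.0000)
member 6 (3-4): L=5.6714, (cx,cy)=(0.3664,-0.9305)
member 7 (3-5): L=4.2440, (cx,cy)=(1.0000,-0.0026)
member 8 (4-5): L=5.6941, (cx,cy)=(0.3804,0.9248)
solve A·x = −loads:
  F[0-1] = -1084.1478 N (compression)
  F[0-2] = -848.3686 N (compression)
  F[1-2] = +849.0375 N (tension)
  F[1-3] = +522.2802 N (tension)
  F[2-3] = -816.9571 N (compression)
  F[2-4] = -282.7684 N (compression)
  F[3-4] = +771.7485 N (tension)
  F[3-5] = +0.0000 N (tension)
  F[4-5] = -0.0000 N (compression)
  Rx@0 = +1268.5800 N
  Ry@0 = +999.3992 N
  Ry@4 = -718.0792 N

849.038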